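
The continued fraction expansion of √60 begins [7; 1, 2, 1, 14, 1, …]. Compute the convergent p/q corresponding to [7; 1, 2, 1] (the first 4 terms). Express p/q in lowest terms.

31/4

Start with 1.
2 + 1/(1/1) = 2 + 1/1 = 3/1
1 + 1/(3/1) = 1 + 1/3 = 4/3
7 + 1/(4/3) = 7 + 3/4 = 31/4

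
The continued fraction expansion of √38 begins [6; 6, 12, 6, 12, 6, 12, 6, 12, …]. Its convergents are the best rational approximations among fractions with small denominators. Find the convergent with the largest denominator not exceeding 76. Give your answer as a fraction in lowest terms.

a_0 = 6: 6/1  (≤ bound)
a_1 = 6: 37/6  (≤ bound)
a_2 = 12: 450/73  (≤ bound)
a_3 = 6: 2737/444  (> 76, stop)

450/73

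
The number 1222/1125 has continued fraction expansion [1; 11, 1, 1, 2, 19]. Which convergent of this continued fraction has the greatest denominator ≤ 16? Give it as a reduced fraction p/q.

13/12

a_0 = 1: 1/1  (≤ bound)
a_1 = 11: 12/11  (≤ bound)
a_2 = 1: 13/12  (≤ bound)
a_3 = 1: 25/23  (> 16, stop)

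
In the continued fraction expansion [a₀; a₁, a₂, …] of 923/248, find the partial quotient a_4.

923 ÷ 248 → quotient 3, remainder 179
248 ÷ 179 → quotient 1, remainder 69
179 ÷ 69 → quotient 2, remainder 41
69 ÷ 41 → quotient 1, remainder 28
41 ÷ 28 → quotient 1, remainder 13

1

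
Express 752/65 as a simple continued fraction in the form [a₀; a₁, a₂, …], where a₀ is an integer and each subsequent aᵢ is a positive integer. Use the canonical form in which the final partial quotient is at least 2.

[11; 1, 1, 3, 9]

⌊752/65⌋ = 11, remainder 37
⌊65/37⌋ = 1, remainder 28
⌊37/28⌋ = 1, remainder 9
⌊28/9⌋ = 3, remainder 1
⌊9/1⌋ = 9, remainder 0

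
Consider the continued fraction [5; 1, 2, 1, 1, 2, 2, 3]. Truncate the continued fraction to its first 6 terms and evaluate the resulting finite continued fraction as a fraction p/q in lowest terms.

Start with 2.
1 + 1/(2/1) = 1 + 1/2 = 3/2
1 + 1/(3/2) = 1 + 2/3 = 5/3
2 + 1/(5/3) = 2 + 3/5 = 13/5
1 + 1/(13/5) = 1 + 5/13 = 18/13
5 + 1/(18/13) = 5 + 13/18 = 103/18

103/18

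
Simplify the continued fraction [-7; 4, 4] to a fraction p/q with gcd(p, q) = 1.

-115/17

Start with 4.
4 + 1/(4/1) = 4 + 1/4 = 17/4
-7 + 1/(17/4) = -7 + 4/17 = -115/17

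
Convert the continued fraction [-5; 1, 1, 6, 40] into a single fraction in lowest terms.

Start with 40.
6 + 1/(40/1) = 6 + 1/40 = 241/40
1 + 1/(241/40) = 1 + 40/241 = 281/241
1 + 1/(281/241) = 1 + 241/281 = 522/281
-5 + 1/(522/281) = -5 + 281/522 = -2329/522

-2329/522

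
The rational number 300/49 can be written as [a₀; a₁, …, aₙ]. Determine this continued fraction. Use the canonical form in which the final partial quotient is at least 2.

[6; 8, 6]

Apply division with remainder until the remainder is 0:
⌊300/49⌋ = 6, remainder 6
⌊49/6⌋ = 8, remainder 1
⌊6/1⌋ = 6, remainder 0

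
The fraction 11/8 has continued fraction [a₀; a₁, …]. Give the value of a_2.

1

Run the Euclidean algorithm, recording each quotient:
11 ÷ 8 → quotient 1, remainder 3
8 ÷ 3 → quotient 2, remainder 2
3 ÷ 2 → quotient 1, remainder 1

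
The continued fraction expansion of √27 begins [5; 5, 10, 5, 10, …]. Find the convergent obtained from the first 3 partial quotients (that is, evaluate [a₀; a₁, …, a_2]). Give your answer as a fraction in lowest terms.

a_0 = 5: 5/1
a_1 = 5: 26/5
a_2 = 10: 265/51

265/51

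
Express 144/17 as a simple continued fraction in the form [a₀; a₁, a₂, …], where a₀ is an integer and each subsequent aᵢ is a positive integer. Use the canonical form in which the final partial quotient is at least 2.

[8; 2, 8]

144 ÷ 17 → quotient 8, remainder 8
17 ÷ 8 → quotient 2, remainder 1
8 ÷ 1 → quotient 8, remainder 0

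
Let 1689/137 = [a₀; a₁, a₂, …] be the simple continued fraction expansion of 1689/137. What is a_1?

3

Repeatedly divide and take the remainder:
1689 ÷ 137 → quotient 12, remainder 45
137 ÷ 45 → quotient 3, remainder 2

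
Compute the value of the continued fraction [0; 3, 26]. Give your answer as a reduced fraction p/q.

26/79

Start with 26.
3 + 1/(26/1) = 3 + 1/26 = 79/26
0 + 1/(79/26) = 0 + 26/79 = 26/79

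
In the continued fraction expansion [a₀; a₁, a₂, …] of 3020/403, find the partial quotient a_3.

3020 ÷ 403 → quotient 7, remainder 199
403 ÷ 199 → quotient 2, remainder 5
199 ÷ 5 → quotient 39, remainder 4
5 ÷ 4 → quotient 1, remainder 1

1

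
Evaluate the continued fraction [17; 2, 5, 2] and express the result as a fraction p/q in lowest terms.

Start with 2.
5 + 1/(2/1) = 5 + 1/2 = 11/2
2 + 1/(11/2) = 2 + 2/11 = 24/11
17 + 1/(24/11) = 17 + 11/24 = 419/24

419/24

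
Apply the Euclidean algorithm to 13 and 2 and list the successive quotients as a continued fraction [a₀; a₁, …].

13 = 6·2 + 1, so a_0 = 6
2 = 2·1 + 0, so a_1 = 2

[6; 2]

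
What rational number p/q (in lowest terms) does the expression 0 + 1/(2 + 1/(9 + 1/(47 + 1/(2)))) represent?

857/1809

Work from the innermost term outward:
Start with 2.
47 + 1/(2/1) = 47 + 1/2 = 95/2
9 + 1/(95/2) = 9 + 2/95 = 857/95
2 + 1/(857/95) = 2 + 95/857 = 1809/857
0 + 1/(1809/857) = 0 + 857/1809 = 857/1809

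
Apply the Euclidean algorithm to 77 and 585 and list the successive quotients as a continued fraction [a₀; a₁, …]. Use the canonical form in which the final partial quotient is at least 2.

[0; 7, 1, 1, 2, 15]

⌊77/585⌋ = 0, remainder 77
⌊585/77⌋ = 7, remainder 46
⌊77/46⌋ = 1, remainder 31
⌊46/31⌋ = 1, remainder 15
⌊31/15⌋ = 2, remainder 1
⌊15/1⌋ = 15, remainder 0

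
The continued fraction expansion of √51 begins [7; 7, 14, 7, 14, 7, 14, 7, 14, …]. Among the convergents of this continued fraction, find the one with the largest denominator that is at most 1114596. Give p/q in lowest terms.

7068593/989801

List convergents until the denominator exceeds the bound:
a_0 = 7: 7/1  (≤ bound)
a_1 = 7: 50/7  (≤ bound)
a_2 = 14: 707/99  (≤ bound)
a_3 = 7: 4999/700  (≤ bound)
a_4 = 14: 70693/9899  (≤ bound)
a_5 = 7: 499850/69993  (≤ bound)
a_6 = 14: 7068593/989801  (≤ bound)
a_7 = 7: 49980001/6998600  (> 1114596, stop)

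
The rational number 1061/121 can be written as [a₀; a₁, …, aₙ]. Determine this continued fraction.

[8; 1, 3, 3, 9]

1061 ÷ 121 → quotient 8, remainder 93
121 ÷ 93 → quotient 1, remainder 28
93 ÷ 28 → quotient 3, remainder 9
28 ÷ 9 → quotient 3, remainder 1
9 ÷ 1 → quotient 9, remainder 0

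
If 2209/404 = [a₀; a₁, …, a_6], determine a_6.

Run the Euclidean algorithm, recording each quotient:
2209 ÷ 404 → quotient 5, remainder 189
404 ÷ 189 → quotient 2, remainder 26
189 ÷ 26 → quotient 7, remainder 7
26 ÷ 7 → quotient 3, remainder 5
7 ÷ 5 → quotient 1, remainder 2
5 ÷ 2 → quotient 2, remainder 1
2 ÷ 1 → quotient 2, remainder 0

2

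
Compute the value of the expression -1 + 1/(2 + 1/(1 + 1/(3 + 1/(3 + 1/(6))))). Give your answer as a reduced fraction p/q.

-145/227

Work from the innermost term outward:
Start with 6.
3 + 1/(6/1) = 3 + 1/6 = 19/6
3 + 1/(19/6) = 3 + 6/19 = 63/19
1 + 1/(63/19) = 1 + 19/63 = 82/63
2 + 1/(82/63) = 2 + 63/82 = 227/82
-1 + 1/(227/82) = -1 + 82/227 = -145/227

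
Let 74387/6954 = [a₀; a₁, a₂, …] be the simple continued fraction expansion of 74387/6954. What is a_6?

9

74387 ÷ 6954 → quotient 10, remainder 4847
6954 ÷ 4847 → quotient 1, remainder 2107
4847 ÷ 2107 → quotient 2, remainder 633
2107 ÷ 633 → quotient 3, remainder 208
633 ÷ 208 → quotient 3, remainder 9
208 ÷ 9 → quotient 23, remainder 1
9 ÷ 1 → quotient 9, remainder 0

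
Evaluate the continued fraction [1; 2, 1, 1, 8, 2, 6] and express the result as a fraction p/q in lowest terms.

Start with 6.
2 + 1/(6/1) = 2 + 1/6 = 13/6
8 + 1/(13/6) = 8 + 6/13 = 110/13
1 + 1/(110/13) = 1 + 13/110 = 123/110
1 + 1/(123/110) = 1 + 110/123 = 233/123
2 + 1/(233/123) = 2 + 123/233 = 589/233
1 + 1/(589/233) = 1 + 233/589 = 822/589

822/589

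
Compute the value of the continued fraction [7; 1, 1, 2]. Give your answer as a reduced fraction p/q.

Build up convergents one term at a time:
a_0 = 7: 7/1
a_1 = 1: 8/1
a_2 = 1: 15/2
a_3 = 2: 38/5

38/5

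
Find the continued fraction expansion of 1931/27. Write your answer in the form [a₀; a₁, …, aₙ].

[71; 1, 1, 13]

1931 ÷ 27 → quotient 71, remainder 14
27 ÷ 14 → quotient 1, remainder 13
14 ÷ 13 → quotient 1, remainder 1
13 ÷ 1 → quotient 13, remainder 0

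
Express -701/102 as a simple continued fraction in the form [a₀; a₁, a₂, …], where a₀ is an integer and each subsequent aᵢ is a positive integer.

[-7; 7, 1, 5, 2]

-701 = -7·102 + 13, so a_0 = -7
102 = 7·13 + 11, so a_1 = 7
13 = 1·11 + 2, so a_2 = 1
11 = 5·2 + 1, so a_3 = 5
2 = 2·1 + 0, so a_4 = 2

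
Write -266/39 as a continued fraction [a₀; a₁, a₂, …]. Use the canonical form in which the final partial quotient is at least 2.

[-7; 5, 1, 1, 3]

-266 = -7·39 + 7, so a_0 = -7
39 = 5·7 + 4, so a_1 = 5
7 = 1·4 + 3, so a_2 = 1
4 = 1·3 + 1, so a_3 = 1
3 = 3·1 + 0, so a_4 = 3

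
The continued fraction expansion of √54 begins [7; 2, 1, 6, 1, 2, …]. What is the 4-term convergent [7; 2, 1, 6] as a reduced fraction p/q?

147/20

Use the convergent recurrence hₖ = aₖ·hₖ₋₁ + hₖ₋₂ (and likewise for the denominators kₖ):
a_0 = 7: 7/1
a_1 = 2: 15/2
a_2 = 1: 22/3
a_3 = 6: 147/20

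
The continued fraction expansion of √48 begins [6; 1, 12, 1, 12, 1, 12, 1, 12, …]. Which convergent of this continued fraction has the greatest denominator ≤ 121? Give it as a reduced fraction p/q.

a_0 = 6: 6/1  (≤ bound)
a_1 = 1: 7/1  (≤ bound)
a_2 = 12: 90/13  (≤ bound)
a_3 = 1: 97/14  (≤ bound)
a_4 = 12: 1254/181  (> 121, stop)

97/14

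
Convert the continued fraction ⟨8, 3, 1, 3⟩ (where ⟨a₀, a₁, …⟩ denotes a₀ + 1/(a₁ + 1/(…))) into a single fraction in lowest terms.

Start with 3.
1 + 1/(3/1) = 1 + 1/3 = 4/3
3 + 1/(4/3) = 3 + 3/4 = 15/4
8 + 1/(15/4) = 8 + 4/15 = 124/15

124/15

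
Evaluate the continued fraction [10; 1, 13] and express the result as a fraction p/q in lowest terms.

Compute successive convergents:
a_0 = 10: 10/1
a_1 = 1: 11/1
a_2 = 13: 153/14

153/14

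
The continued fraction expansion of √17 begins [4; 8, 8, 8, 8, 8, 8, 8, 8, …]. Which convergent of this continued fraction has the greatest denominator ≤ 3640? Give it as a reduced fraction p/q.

2177/528

a_0 = 4: 4/1  (≤ bound)
a_1 = 8: 33/8  (≤ bound)
a_2 = 8: 268/65  (≤ bound)
a_3 = 8: 2177/528  (≤ bound)
a_4 = 8: 17684/4289  (> 3640, stop)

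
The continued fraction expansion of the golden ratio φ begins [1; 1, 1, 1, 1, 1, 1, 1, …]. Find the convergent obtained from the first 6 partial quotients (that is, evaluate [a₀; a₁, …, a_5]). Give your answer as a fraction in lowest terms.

Collapse the nested fraction from the inside out:
Start with 1.
1 + 1/(1/1) = 1 + 1/1 = 2/1
1 + 1/(2/1) = 1 + 1/2 = 3/2
1 + 1/(3/2) = 1 + 2/3 = 5/3
1 + 1/(5/3) = 1 + 3/5 = 8/5
1 + 1/(8/5) = 1 + 5/8 = 13/8

13/8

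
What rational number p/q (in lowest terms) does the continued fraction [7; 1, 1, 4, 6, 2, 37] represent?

a_0 = 7: 7/1
a_1 = 1: 8/1
a_2 = 1: 15/2
a_3 = 4: 68/9
a_4 = 6: 423/56
a_5 = 2: 914/121
a_6 = 37: 34241/4533

34241/4533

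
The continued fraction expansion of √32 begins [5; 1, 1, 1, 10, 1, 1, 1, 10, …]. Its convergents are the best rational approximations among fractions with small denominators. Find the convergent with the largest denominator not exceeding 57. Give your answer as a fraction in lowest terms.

198/35

a_0 = 5: 5/1  (≤ bound)
a_1 = 1: 6/1  (≤ bound)
a_2 = 1: 11/2  (≤ bound)
a_3 = 1: 17/3  (≤ bound)
a_4 = 10: 181/32  (≤ bound)
a_5 = 1: 198/35  (≤ bound)
a_6 = 1: 379/67  (> 57, stop)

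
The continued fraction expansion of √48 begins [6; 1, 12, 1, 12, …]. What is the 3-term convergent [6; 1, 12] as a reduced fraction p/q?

90/13

Starting at the tail and folding back:
Start with 12.
1 + 1/(12/1) = 1 + 1/12 = 13/12
6 + 1/(13/12) = 6 + 12/13 = 90/13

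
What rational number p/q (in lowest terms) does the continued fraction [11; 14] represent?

155/14

Compute successive convergents:
a_0 = 11: 11/1
a_1 = 14: 155/14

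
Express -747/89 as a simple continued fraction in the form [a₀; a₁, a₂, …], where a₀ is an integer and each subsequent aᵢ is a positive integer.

-747 = -9·89 + 54, so a_0 = -9
89 = 1·54 + 35, so a_1 = 1
54 = 1·35 + 19, so a_2 = 1
35 = 1·19 + 16, so a_3 = 1
19 = 1·16 + 3, so a_4 = 1
16 = 5·3 + 1, so a_5 = 5
3 = 3·1 + 0, so a_6 = 3

[-9; 1, 1, 1, 1, 5, 3]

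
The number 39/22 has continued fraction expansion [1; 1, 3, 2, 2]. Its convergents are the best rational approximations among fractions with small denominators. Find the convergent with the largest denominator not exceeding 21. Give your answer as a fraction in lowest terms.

16/9

a_0 = 1: 1/1  (≤ bound)
a_1 = 1: 2/1  (≤ bound)
a_2 = 3: 7/4  (≤ bound)
a_3 = 2: 16/9  (≤ bound)
a_4 = 2: 39/22  (> 21, stop)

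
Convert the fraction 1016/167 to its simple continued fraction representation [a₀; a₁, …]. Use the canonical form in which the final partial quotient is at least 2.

[6; 11, 1, 13]

Repeatedly divide and take the remainder:
1016 ÷ 167 → quotient 6, remainder 14
167 ÷ 14 → quotient 11, remainder 13
14 ÷ 13 → quotient 1, remainder 1
13 ÷ 1 → quotient 13, remainder 0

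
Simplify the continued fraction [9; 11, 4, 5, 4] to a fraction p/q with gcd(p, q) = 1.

a_0 = 9: 9/1
a_1 = 11: 100/11
a_2 = 4: 409/45
a_3 = 5: 2145/236
a_4 = 4: 8989/989

8989/989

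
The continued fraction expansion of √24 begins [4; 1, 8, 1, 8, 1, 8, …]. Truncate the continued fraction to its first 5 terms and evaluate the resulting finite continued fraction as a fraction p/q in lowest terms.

436/89

a_0 = 4: 4/1
a_1 = 1: 5/1
a_2 = 8: 44/9
a_3 = 1: 49/10
a_4 = 8: 436/89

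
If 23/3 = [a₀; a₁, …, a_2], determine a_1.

1

Repeatedly divide and take the remainder:
⌊23/3⌋ = 7, remainder 2
⌊3/2⌋ = 1, remainder 1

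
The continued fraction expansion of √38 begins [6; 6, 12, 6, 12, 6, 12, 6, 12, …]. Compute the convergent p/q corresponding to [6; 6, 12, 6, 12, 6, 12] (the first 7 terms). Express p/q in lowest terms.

Start with 12.
6 + 1/(12/1) = 6 + 1/12 = 73/12
12 + 1/(73/12) = 12 + 12/73 = 888/73
6 + 1/(888/73) = 6 + 73/888 = 5401/888
12 + 1/(5401/888) = 12 + 888/5401 = 65700/5401
6 + 1/(65700/5401) = 6 + 5401/65700 = 399601/65700
6 + 1/(399601/65700) = 6 + 65700/399601 = 2463306/399601

2463306/399601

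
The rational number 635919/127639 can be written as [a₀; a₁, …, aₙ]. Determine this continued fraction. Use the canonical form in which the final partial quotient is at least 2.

[4; 1, 55, 12, 2, 3, 2, 11]

Apply division with remainder until the remainder is 0:
635919 = 4·127639 + 125363, so a_0 = 4
127639 = 1·125363 + 2276, so a_1 = 1
125363 = 55·2276 + 183, so a_2 = 55
2276 = 12·183 + 80, so a_3 = 12
183 = 2·80 + 23, so a_4 = 2
80 = 3·23 + 11, so a_5 = 3
23 = 2·11 + 1, so a_6 = 2
11 = 11·1 + 0, so a_7 = 11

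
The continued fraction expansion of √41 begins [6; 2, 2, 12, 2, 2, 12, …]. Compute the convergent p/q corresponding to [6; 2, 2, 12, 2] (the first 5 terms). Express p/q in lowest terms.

826/129

a_0 = 6: 6/1
a_1 = 2: 13/2
a_2 = 2: 32/5
a_3 = 12: 397/62
a_4 = 2: 826/129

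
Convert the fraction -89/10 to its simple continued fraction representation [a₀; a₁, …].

-89 = -9·10 + 1, so a_0 = -9
10 = 10·1 + 0, so a_1 = 10

[-9; 10]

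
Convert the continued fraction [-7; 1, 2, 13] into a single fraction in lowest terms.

a_0 = -7: -7/1
a_1 = 1: -6/1
a_2 = 2: -19/3
a_3 = 13: -253/40

-253/40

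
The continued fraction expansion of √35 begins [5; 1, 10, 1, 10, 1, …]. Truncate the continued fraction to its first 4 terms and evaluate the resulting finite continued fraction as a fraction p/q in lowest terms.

Start with 1.
10 + 1/(1/1) = 10 + 1/1 = 11/1
1 + 1/(11/1) = 1 + 1/11 = 12/11
5 + 1/(12/11) = 5 + 11/12 = 71/12

71/12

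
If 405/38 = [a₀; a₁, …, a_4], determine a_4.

12

405 ÷ 38 → quotient 10, remainder 25
38 ÷ 25 → quotient 1, remainder 13
25 ÷ 13 → quotient 1, remainder 12
13 ÷ 12 → quotient 1, remainder 1
12 ÷ 1 → quotient 12, remainder 0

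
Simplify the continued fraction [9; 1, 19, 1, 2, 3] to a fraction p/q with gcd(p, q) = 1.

2060/207

a_0 = 9: 9/1
a_1 = 1: 10/1
a_2 = 19: 199/20
a_3 = 1: 209/21
a_4 = 2: 617/62
a_5 = 3: 2060/207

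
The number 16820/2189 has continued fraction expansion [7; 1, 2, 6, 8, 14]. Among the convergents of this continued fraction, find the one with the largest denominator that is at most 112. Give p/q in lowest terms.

List convergents until the denominator exceeds the bound:
a_0 = 7: 7/1  (≤ bound)
a_1 = 1: 8/1  (≤ bound)
a_2 = 2: 23/3  (≤ bound)
a_3 = 6: 146/19  (≤ bound)
a_4 = 8: 1191/155  (> 112, stop)

146/19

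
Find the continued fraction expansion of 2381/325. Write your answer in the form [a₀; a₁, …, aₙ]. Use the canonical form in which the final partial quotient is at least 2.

⌊2381/325⌋ = 7, remainder 106
⌊325/106⌋ = 3, remainder 7
⌊106/7⌋ = 15, remainder 1
⌊7/1⌋ = 7, remainder 0

[7; 3, 15, 7]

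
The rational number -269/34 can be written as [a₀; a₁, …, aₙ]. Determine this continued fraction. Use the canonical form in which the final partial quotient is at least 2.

[-8; 11, 3]

Repeatedly divide and take the remainder:
-269 = -8·34 + 3, so a_0 = -8
34 = 11·3 + 1, so a_1 = 11
3 = 3·1 + 0, so a_2 = 3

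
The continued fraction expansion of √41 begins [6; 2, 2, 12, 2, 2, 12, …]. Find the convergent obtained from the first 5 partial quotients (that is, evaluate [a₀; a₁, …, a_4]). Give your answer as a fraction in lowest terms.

Build up convergents one term at a time:
a_0 = 6: 6/1
a_1 = 2: 13/2
a_2 = 2: 32/5
a_3 = 12: 397/62
a_4 = 2: 826/129

826/129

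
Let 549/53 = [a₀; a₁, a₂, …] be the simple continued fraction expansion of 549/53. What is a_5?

549 = 10·53 + 19, so a_0 = 10
53 = 2·19 + 15, so a_1 = 2
19 = 1·15 + 4, so a_2 = 1
15 = 3·4 + 3, so a_3 = 3
4 = 1·3 + 1, so a_4 = 1
3 = 3·1 + 0, so a_5 = 3

3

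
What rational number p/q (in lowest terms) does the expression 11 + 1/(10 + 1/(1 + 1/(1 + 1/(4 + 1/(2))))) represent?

a_0 = 11: 11/1
a_1 = 10: 111/10
a_2 = 1: 122/11
a_3 = 1: 233/21
a_4 = 4: 1054/95
a_5 = 2: 2341/211

2341/211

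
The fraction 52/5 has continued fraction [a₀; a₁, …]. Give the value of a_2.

Run the Euclidean algorithm, recording each quotient:
52 ÷ 5 → quotient 10, remainder 2
5 ÷ 2 → quotient 2, remainder 1
2 ÷ 1 → quotient 2, remainder 0

2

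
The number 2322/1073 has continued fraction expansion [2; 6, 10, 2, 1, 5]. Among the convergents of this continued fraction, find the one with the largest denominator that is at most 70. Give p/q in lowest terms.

132/61

a_0 = 2: 2/1  (≤ bound)
a_1 = 6: 13/6  (≤ bound)
a_2 = 10: 132/61  (≤ bound)
a_3 = 2: 277/128  (> 70, stop)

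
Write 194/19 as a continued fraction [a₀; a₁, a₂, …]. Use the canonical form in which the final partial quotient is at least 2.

[10; 4, 1, 3]

194 ÷ 19 → quotient 10, remainder 4
19 ÷ 4 → quotient 4, remainder 3
4 ÷ 3 → quotient 1, remainder 1
3 ÷ 1 → quotient 3, remainder 0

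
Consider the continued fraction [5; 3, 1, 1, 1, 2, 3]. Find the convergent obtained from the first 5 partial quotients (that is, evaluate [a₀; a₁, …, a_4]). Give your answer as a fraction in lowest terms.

58/11

Start with 1.
1 + 1/(1/1) = 1 + 1/1 = 2/1
1 + 1/(2/1) = 1 + 1/2 = 3/2
3 + 1/(3/2) = 3 + 2/3 = 11/3
5 + 1/(11/3) = 5 + 3/11 = 58/11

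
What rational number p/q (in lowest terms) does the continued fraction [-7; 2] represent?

-13/2

a_0 = -7: -7/1
a_1 = 2: -13/2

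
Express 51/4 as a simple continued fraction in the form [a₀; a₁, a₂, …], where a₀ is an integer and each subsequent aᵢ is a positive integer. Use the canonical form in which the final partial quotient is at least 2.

Run the Euclidean algorithm, recording each quotient:
51 ÷ 4 → quotient 12, remainder 3
4 ÷ 3 → quotient 1, remainder 1
3 ÷ 1 → quotient 3, remainder 0

[12; 1, 3]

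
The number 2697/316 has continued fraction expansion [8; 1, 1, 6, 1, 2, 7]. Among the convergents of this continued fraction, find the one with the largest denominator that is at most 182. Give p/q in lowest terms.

367/43

a_0 = 8: 8/1  (≤ bound)
a_1 = 1: 9/1  (≤ bound)
a_2 = 1: 17/2  (≤ bound)
a_3 = 6: 111/13  (≤ bound)
a_4 = 1: 128/15  (≤ bound)
a_5 = 2: 367/43  (≤ bound)
a_6 = 7: 2697/316  (> 182, stop)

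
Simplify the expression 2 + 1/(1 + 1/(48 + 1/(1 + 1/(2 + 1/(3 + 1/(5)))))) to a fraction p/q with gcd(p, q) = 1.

7849/2634

a_0 = 2: 2/1
a_1 = 1: 3/1
a_2 = 48: 146/49
a_3 = 1: 149/50
a_4 = 2: 444/149
a_5 = 3: 1481/497
a_6 = 5: 7849/2634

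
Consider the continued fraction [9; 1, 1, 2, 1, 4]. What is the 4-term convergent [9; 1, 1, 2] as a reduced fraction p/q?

a_0 = 9: 9/1
a_1 = 1: 10/1
a_2 = 1: 19/2
a_3 = 2: 48/5

48/5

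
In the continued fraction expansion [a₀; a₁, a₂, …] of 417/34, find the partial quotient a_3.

417 = 12·34 + 9, so a_0 = 12
34 = 3·9 + 7, so a_1 = 3
9 = 1·7 + 2, so a_2 = 1
7 = 3·2 + 1, so a_3 = 3

3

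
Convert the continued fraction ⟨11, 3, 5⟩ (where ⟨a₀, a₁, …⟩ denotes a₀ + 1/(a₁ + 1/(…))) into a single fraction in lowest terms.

181/16

a_0 = 11: 11/1
a_1 = 3: 34/3
a_2 = 5: 181/16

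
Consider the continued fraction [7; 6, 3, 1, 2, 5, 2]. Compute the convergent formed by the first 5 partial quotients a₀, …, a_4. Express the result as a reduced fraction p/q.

494/69

Start with 2.
1 + 1/(2/1) = 1 + 1/2 = 3/2
3 + 1/(3/2) = 3 + 2/3 = 11/3
6 + 1/(11/3) = 6 + 3/11 = 69/11
7 + 1/(69/11) = 7 + 11/69 = 494/69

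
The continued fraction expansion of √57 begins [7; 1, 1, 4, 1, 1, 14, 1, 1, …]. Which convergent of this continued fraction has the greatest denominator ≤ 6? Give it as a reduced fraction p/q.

15/2

a_0 = 7: 7/1  (≤ bound)
a_1 = 1: 8/1  (≤ bound)
a_2 = 1: 15/2  (≤ bound)
a_3 = 4: 68/9  (> 6, stop)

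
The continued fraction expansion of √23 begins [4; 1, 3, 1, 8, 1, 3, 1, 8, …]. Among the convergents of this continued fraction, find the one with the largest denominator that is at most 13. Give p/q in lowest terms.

24/5

a_0 = 4: 4/1  (≤ bound)
a_1 = 1: 5/1  (≤ bound)
a_2 = 3: 19/4  (≤ bound)
a_3 = 1: 24/5  (≤ bound)
a_4 = 8: 211/44  (> 13, stop)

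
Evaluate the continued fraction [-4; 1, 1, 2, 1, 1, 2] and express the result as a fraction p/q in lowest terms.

Starting at the tail and folding back:
Start with 2.
1 + 1/(2/1) = 1 + 1/2 = 3/2
1 + 1/(3/2) = 1 + 2/3 = 5/3
2 + 1/(5/3) = 2 + 3/5 = 13/5
1 + 1/(13/5) = 1 + 5/13 = 18/13
1 + 1/(18/13) = 1 + 13/18 = 31/18
-4 + 1/(31/18) = -4 + 18/31 = -106/31

-106/31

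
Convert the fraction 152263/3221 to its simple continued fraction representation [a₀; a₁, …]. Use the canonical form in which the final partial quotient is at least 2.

[47; 3, 1, 2, 10, 2, 13]

152263 ÷ 3221 → quotient 47, remainder 876
3221 ÷ 876 → quotient 3, remainder 593
876 ÷ 593 → quotient 1, remainder 283
593 ÷ 283 → quotient 2, remainder 27
283 ÷ 27 → quotient 10, remainder 13
27 ÷ 13 → quotient 2, remainder 1
13 ÷ 1 → quotient 13, remainder 0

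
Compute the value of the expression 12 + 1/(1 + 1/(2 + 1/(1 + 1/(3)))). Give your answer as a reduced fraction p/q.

Work from the innermost term outward:
Start with 3.
1 + 1/(3/1) = 1 + 1/3 = 4/3
2 + 1/(4/3) = 2 + 3/4 = 11/4
1 + 1/(11/4) = 1 + 4/11 = 15/11
12 + 1/(15/11) = 12 + 11/15 = 191/15

191/15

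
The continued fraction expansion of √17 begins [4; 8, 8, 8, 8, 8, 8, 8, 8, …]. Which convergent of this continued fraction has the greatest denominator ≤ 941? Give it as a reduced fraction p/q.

List convergents until the denominator exceeds the bound:
a_0 = 4: 4/1  (≤ bound)
a_1 = 8: 33/8  (≤ bound)
a_2 = 8: 268/65  (≤ bound)
a_3 = 8: 2177/528  (≤ bound)
a_4 = 8: 17684/4289  (> 941, stop)

2177/528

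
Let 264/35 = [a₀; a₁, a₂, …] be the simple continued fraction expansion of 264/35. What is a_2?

1

Repeatedly divide and take the remainder:
264 = 7·35 + 19, so a_0 = 7
35 = 1·19 + 16, so a_1 = 1
19 = 1·16 + 3, so a_2 = 1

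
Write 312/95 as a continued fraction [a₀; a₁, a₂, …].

[3; 3, 1, 1, 13]

⌊312/95⌋ = 3, remainder 27
⌊95/27⌋ = 3, remainder 14
⌊27/14⌋ = 1, remainder 13
⌊14/13⌋ = 1, remainder 1
⌊13/1⌋ = 13, remainder 0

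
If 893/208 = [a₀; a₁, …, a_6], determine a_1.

3

Apply division with remainder until the remainder is 0:
893 = 4·208 + 61, so a_0 = 4
208 = 3·61 + 25, so a_1 = 3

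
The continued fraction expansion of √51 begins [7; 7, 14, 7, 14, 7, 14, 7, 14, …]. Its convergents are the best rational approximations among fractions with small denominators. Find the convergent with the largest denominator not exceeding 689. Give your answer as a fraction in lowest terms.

a_0 = 7: 7/1  (≤ bound)
a_1 = 7: 50/7  (≤ bound)
a_2 = 14: 707/99  (≤ bound)
a_3 = 7: 4999/700  (> 689, stop)

707/99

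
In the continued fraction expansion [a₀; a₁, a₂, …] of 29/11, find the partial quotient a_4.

Apply division with remainder until the remainder is 0:
⌊29/11⌋ = 2, remainder 7
⌊11/7⌋ = 1, remainder 4
⌊7/4⌋ = 1, remainder 3
⌊4/3⌋ = 1, remainder 1
⌊3/1⌋ = 3, remainder 0

3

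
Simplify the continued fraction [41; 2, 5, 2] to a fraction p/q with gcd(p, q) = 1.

995/24

a_0 = 41: 41/1
a_1 = 2: 83/2
a_2 = 5: 456/11
a_3 = 2: 995/24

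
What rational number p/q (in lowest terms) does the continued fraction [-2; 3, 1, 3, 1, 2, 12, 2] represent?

Start with 2.
12 + 1/(2/1) = 12 + 1/2 = 25/2
2 + 1/(25/2) = 2 + 2/25 = 52/25
1 + 1/(52/25) = 1 + 25/52 = 77/52
3 + 1/(77/52) = 3 + 52/77 = 283/77
1 + 1/(283/77) = 1 + 77/283 = 360/283
3 + 1/(360/283) = 3 + 283/360 = 1363/360
-2 + 1/(1363/360) = -2 + 360/1363 = -2366/1363

-2366/1363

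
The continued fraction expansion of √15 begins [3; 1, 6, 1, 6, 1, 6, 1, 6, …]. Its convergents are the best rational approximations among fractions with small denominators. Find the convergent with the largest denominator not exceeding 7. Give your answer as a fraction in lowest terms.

a_0 = 3: 3/1  (≤ bound)
a_1 = 1: 4/1  (≤ bound)
a_2 = 6: 27/7  (≤ bound)
a_3 = 1: 31/8  (> 7, stop)

27/7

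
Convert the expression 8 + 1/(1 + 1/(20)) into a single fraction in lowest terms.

Work from the innermost term outward:
Start with 20.
1 + 1/(20/1) = 1 + 1/20 = 21/20
8 + 1/(21/20) = 8 + 20/21 = 188/21

188/21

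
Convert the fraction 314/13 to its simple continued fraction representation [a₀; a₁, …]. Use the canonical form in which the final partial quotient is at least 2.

Apply division with remainder until the remainder is 0:
314 = 24·13 + 2, so a_0 = 24
13 = 6·2 + 1, so a_1 = 6
2 = 2·1 + 0, so a_2 = 2

[24; 6, 2]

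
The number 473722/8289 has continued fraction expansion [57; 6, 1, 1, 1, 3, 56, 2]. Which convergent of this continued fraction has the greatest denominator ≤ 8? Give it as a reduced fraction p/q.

400/7

List convergents until the denominator exceeds the bound:
a_0 = 57: 57/1  (≤ bound)
a_1 = 6: 343/6  (≤ bound)
a_2 = 1: 400/7  (≤ bound)
a_3 = 1: 743/13  (> 8, stop)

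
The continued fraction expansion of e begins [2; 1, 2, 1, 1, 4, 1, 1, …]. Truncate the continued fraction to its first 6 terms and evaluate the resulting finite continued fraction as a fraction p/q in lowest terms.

Start with 4.
1 + 1/(4/1) = 1 + 1/4 = 5/4
1 + 1/(5/4) = 1 + 4/5 = 9/5
2 + 1/(9/5) = 2 + 5/9 = 23/9
1 + 1/(23/9) = 1 + 9/23 = 32/23
2 + 1/(32/23) = 2 + 23/32 = 87/32

87/32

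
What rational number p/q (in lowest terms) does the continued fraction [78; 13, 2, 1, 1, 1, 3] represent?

30293/388

Collapse the nested fraction from the inside out:
Start with 3.
1 + 1/(3/1) = 1 + 1/3 = 4/3
1 + 1/(4/3) = 1 + 3/4 = 7/4
1 + 1/(7/4) = 1 + 4/7 = 11/7
2 + 1/(11/7) = 2 + 7/11 = 29/11
13 + 1/(29/11) = 13 + 11/29 = 388/29
78 + 1/(388/29) = 78 + 29/388 = 30293/388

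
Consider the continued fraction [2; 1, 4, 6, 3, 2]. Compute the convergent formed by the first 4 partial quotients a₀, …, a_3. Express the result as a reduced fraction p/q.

87/31

Compute successive convergents:
a_0 = 2: 2/1
a_1 = 1: 3/1
a_2 = 4: 14/5
a_3 = 6: 87/31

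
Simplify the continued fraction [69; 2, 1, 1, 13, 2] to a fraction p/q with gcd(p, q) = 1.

Compute successive convergents:
a_0 = 69: 69/1
a_1 = 2: 139/2
a_2 = 1: 208/3
a_3 = 1: 347/5
a_4 = 13: 4719/68
a_5 = 2: 9785/141

9785/141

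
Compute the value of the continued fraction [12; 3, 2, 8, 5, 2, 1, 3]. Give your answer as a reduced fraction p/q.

Collapse the nested fraction from the inside out:
Start with 3.
1 + 1/(3/1) = 1 + 1/3 = 4/3
2 + 1/(4/3) = 2 + 3/4 = 11/4
5 + 1/(11/4) = 5 + 4/11 = 59/11
8 + 1/(59/11) = 8 + 11/59 = 483/59
2 + 1/(483/59) = 2 + 59/483 = 1025/483
3 + 1/(1025/483) = 3 + 483/1025 = 3558/1025
12 + 1/(3558/1025) = 12 + 1025/3558 = 43721/3558

43721/3558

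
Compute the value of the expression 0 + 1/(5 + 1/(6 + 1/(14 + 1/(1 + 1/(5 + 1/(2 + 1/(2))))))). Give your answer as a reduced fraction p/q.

a_0 = 0: 0/1
a_1 = 5: 1/5
a_2 = 6: 6/31
a_3 = 14: 85/439
a_4 = 1: 91/470
a_5 = 5: 540/2789
a_6 = 2: 1171/6048
a_7 = 2: 2882/14885

2882/14885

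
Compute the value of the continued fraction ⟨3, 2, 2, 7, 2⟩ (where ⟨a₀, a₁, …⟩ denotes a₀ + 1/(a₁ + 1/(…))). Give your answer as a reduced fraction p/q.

Work from the innermost term outward:
Start with 2.
7 + 1/(2/1) = 7 + 1/2 = 15/2
2 + 1/(15/2) = 2 + 2/15 = 32/15
2 + 1/(32/15) = 2 + 15/32 = 79/32
3 + 1/(79/32) = 3 + 32/79 = 269/79

269/79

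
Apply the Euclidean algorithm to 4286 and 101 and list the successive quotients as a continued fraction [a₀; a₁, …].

4286 = 42·101 + 44, so a_0 = 42
101 = 2·44 + 13, so a_1 = 2
44 = 3·13 + 5, so a_2 = 3
13 = 2·5 + 3, so a_3 = 2
5 = 1·3 + 2, so a_4 = 1
3 = 1·2 + 1, so a_5 = 1
2 = 2·1 + 0, so a_6 = 2

[42; 2, 3, 2, 1, 1, 2]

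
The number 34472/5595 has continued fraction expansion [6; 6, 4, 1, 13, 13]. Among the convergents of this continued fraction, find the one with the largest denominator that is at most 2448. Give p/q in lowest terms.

a_0 = 6: 6/1  (≤ bound)
a_1 = 6: 37/6  (≤ bound)
a_2 = 4: 154/25  (≤ bound)
a_3 = 1: 191/31  (≤ bound)
a_4 = 13: 2637/428  (≤ bound)
a_5 = 13: 34472/5595  (> 2448, stop)

2637/428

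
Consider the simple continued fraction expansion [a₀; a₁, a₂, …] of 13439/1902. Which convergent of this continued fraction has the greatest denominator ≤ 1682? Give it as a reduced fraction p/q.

List convergents until the denominator exceeds the bound:
a_0 = 7: 7/1  (≤ bound)
a_1 = 15: 106/15  (≤ bound)
a_2 = 4: 431/61  (≤ bound)
a_3 = 1: 537/76  (≤ bound)
a_4 = 1: 968/137  (≤ bound)
a_5 = 1: 1505/213  (≤ bound)
a_6 = 2: 3978/563  (≤ bound)
a_7 = 3: 13439/1902  (> 1682, stop)

3978/563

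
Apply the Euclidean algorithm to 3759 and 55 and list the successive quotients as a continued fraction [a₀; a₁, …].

[68; 2, 1, 8, 2]

Apply division with remainder until the remainder is 0:
3759 = 68·55 + 19, so a_0 = 68
55 = 2·19 + 17, so a_1 = 2
19 = 1·17 + 2, so a_2 = 1
17 = 8·2 + 1, so a_3 = 8
2 = 2·1 + 0, so a_4 = 2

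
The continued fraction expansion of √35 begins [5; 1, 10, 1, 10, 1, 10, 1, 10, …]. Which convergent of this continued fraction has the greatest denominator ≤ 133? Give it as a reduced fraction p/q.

List convergents until the denominator exceeds the bound:
a_0 = 5: 5/1  (≤ bound)
a_1 = 1: 6/1  (≤ bound)
a_2 = 10: 65/11  (≤ bound)
a_3 = 1: 71/12  (≤ bound)
a_4 = 10: 775/131  (≤ bound)
a_5 = 1: 846/143  (> 133, stop)

775/131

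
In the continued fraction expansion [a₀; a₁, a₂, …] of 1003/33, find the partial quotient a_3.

1003 = 30·33 + 13, so a_0 = 30
33 = 2·13 + 7, so a_1 = 2
13 = 1·7 + 6, so a_2 = 1
7 = 1·6 + 1, so a_3 = 1

1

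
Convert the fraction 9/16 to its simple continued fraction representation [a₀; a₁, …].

[0; 1, 1, 3, 2]

Repeatedly divide and take the remainder:
⌊9/16⌋ = 0, remainder 9
⌊16/9⌋ = 1, remainder 7
⌊9/7⌋ = 1, remainder 2
⌊7/2⌋ = 3, remainder 1
⌊2/1⌋ = 2, remainder 0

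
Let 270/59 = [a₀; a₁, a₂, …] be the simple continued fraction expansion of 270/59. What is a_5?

⌊270/59⌋ = 4, remainder 34
⌊59/34⌋ = 1, remainder 25
⌊34/25⌋ = 1, remainder 9
⌊25/9⌋ = 2, remainder 7
⌊9/7⌋ = 1, remainder 2
⌊7/2⌋ = 3, remainder 1

3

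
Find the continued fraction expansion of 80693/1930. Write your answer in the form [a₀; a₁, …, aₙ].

Repeatedly divide and take the remainder:
80693 = 41·1930 + 1563, so a_0 = 41
1930 = 1·1563 + 367, so a_1 = 1
1563 = 4·367 + 95, so a_2 = 4
367 = 3·95 + 82, so a_3 = 3
95 = 1·82 + 13, so a_4 = 1
82 = 6·13 + 4, so a_5 = 6
13 = 3·4 + 1, so a_6 = 3
4 = 4·1 + 0, so a_7 = 4

[41; 1, 4, 3, 1, 6, 3, 4]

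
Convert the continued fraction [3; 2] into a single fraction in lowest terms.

7/2

Start with 2.
3 + 1/(2/1) = 3 + 1/2 = 7/2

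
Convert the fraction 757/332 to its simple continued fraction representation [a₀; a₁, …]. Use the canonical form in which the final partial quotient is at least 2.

Run the Euclidean algorithm, recording each quotient:
757 ÷ 332 → quotient 2, remainder 93
332 ÷ 93 → quotient 3, remainder 53
93 ÷ 53 → quotient 1, remainder 40
53 ÷ 40 → quotient 1, remainder 13
40 ÷ 13 → quotient 3, remainder 1
13 ÷ 1 → quotient 13, remainder 0

[2; 3, 1, 1, 3, 13]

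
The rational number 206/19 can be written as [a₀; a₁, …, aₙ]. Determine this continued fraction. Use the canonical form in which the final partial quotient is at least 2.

⌊206/19⌋ = 10, remainder 16
⌊19/16⌋ = 1, remainder 3
⌊16/3⌋ = 5, remainder 1
⌊3/1⌋ = 3, remainder 0

[10; 1, 5, 3]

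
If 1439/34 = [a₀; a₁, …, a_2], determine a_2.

11

Run the Euclidean algorithm, recording each quotient:
1439 = 42·34 + 11, so a_0 = 42
34 = 3·11 + 1, so a_1 = 3
11 = 11·1 + 0, so a_2 = 11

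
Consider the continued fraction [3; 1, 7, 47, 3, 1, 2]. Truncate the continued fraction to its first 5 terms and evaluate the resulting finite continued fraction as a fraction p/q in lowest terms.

4414/1139

a_0 = 3: 3/1
a_1 = 1: 4/1
a_2 = 7: 31/8
a_3 = 47: 1461/377
a_4 = 3: 4414/1139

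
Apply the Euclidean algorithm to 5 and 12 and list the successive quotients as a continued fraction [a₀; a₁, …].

[0; 2, 2, 2]

5 ÷ 12 → quotient 0, remainder 5
12 ÷ 5 → quotient 2, remainder 2
5 ÷ 2 → quotient 2, remainder 1
2 ÷ 1 → quotient 2, remainder 0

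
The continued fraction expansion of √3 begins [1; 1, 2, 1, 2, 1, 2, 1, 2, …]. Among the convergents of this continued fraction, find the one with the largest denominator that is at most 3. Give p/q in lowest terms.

List convergents until the denominator exceeds the bound:
a_0 = 1: 1/1  (≤ bound)
a_1 = 1: 2/1  (≤ bound)
a_2 = 2: 5/3  (≤ bound)
a_3 = 1: 7/4  (> 3, stop)

5/3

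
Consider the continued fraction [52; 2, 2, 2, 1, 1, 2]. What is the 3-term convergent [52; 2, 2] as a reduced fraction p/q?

262/5

a_0 = 52: 52/1
a_1 = 2: 105/2
a_2 = 2: 262/5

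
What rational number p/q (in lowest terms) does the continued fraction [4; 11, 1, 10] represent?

Use the convergent recurrence hₖ = aₖ·hₖ₋₁ + hₖ₋₂ (and likewise for the denominators kₖ):
a_0 = 4: 4/1
a_1 = 11: 45/11
a_2 = 1: 49/12
a_3 = 10: 535/131

535/131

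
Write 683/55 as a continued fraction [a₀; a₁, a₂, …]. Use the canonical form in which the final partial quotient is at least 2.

[12; 2, 2, 1, 1, 4]

683 = 12·55 + 23, so a_0 = 12
55 = 2·23 + 9, so a_1 = 2
23 = 2·9 + 5, so a_2 = 2
9 = 1·5 + 4, so a_3 = 1
5 = 1·4 + 1, so a_4 = 1
4 = 4·1 + 0, so a_5 = 4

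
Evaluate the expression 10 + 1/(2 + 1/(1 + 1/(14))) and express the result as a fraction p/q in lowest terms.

a_0 = 10: 10/1
a_1 = 2: 21/2
a_2 = 1: 31/3
a_3 = 14: 455/44

455/44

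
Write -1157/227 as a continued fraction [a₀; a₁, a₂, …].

[-6; 1, 9, 3, 7]

⌊-1157/227⌋ = -6, remainder 205
⌊227/205⌋ = 1, remainder 22
⌊205/22⌋ = 9, remainder 7
⌊22/7⌋ = 3, remainder 1
⌊7/1⌋ = 7, remainder 0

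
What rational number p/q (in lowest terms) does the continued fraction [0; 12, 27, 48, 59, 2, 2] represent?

a_0 = 0: 0/1
a_1 = 12: 1/12
a_2 = 27: 27/325
a_3 = 48: 1297/15612
a_4 = 59: 76550/921433
a_5 = 2: 154397/1858478
a_6 = 2: 385344/4638389

385344/4638389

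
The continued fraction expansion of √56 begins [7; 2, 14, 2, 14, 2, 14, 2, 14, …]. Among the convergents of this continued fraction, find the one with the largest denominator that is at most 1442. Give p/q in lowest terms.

a_0 = 7: 7/1  (≤ bound)
a_1 = 2: 15/2  (≤ bound)
a_2 = 14: 217/29  (≤ bound)
a_3 = 2: 449/60  (≤ bound)
a_4 = 14: 6503/869  (≤ bound)
a_5 = 2: 13455/1798  (> 1442, stop)

6503/869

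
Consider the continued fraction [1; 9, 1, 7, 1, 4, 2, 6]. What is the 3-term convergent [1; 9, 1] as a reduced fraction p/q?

Work from the innermost term outward:
Start with 1.
9 + 1/(1/1) = 9 + 1/1 = 10/1
1 + 1/(10/1) = 1 + 1/10 = 11/10

11/10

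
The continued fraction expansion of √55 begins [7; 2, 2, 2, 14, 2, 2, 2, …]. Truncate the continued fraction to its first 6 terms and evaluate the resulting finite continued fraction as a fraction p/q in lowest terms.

a_0 = 7: 7/1
a_1 = 2: 15/2
a_2 = 2: 37/5
a_3 = 2: 89/12
a_4 = 14: 1283/173
a_5 = 2: 2655/358

2655/358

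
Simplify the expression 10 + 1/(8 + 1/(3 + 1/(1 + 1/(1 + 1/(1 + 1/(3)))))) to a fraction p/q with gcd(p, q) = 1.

Start with 3.
1 + 1/(3/1) = 1 + 1/3 = 4/3
1 + 1/(4/3) = 1 + 3/4 = 7/4
1 + 1/(7/4) = 1 + 4/7 = 11/7
3 + 1/(11/7) = 3 + 7/11 = 40/11
8 + 1/(40/11) = 8 + 11/40 = 331/40
10 + 1/(331/40) = 10 + 40/331 = 3350/331

3350/331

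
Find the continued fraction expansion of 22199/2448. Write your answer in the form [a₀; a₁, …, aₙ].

Run the Euclidean algorithm, recording each quotient:
⌊22199/2448⌋ = 9, remainder 167
⌊2448/167⌋ = 14, remainder 110
⌊167/110⌋ = 1, remainder 57
⌊110/57⌋ = 1, remainder 53
⌊57/53⌋ = 1, remainder 4
⌊53/4⌋ = 13, remainder 1
⌊4/1⌋ = 4, remainder 0

[9; 14, 1, 1, 1, 13, 4]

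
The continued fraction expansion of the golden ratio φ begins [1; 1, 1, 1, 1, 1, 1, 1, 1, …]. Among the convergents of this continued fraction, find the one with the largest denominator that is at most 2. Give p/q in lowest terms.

List convergents until the denominator exceeds the bound:
a_0 = 1: 1/1  (≤ bound)
a_1 = 1: 2/1  (≤ bound)
a_2 = 1: 3/2  (≤ bound)
a_3 = 1: 5/3  (> 2, stop)

3/2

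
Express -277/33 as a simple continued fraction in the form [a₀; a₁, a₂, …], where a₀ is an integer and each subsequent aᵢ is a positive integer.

[-9; 1, 1, 1, 1, 6]

-277 = -9·33 + 20, so a_0 = -9
33 = 1·20 + 13, so a_1 = 1
20 = 1·13 + 7, so a_2 = 1
13 = 1·7 + 6, so a_3 = 1
7 = 1·6 + 1, so a_4 = 1
6 = 6·1 + 0, so a_5 = 6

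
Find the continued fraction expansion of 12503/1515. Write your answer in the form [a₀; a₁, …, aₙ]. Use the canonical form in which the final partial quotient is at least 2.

[8; 3, 1, 21, 1, 1, 8]

12503 = 8·1515 + 383, so a_0 = 8
1515 = 3·383 + 366, so a_1 = 3
383 = 1·366 + 17, so a_2 = 1
366 = 21·17 + 9, so a_3 = 21
17 = 1·9 + 8, so a_4 = 1
9 = 1·8 + 1, so a_5 = 1
8 = 8·1 + 0, so a_6 = 8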